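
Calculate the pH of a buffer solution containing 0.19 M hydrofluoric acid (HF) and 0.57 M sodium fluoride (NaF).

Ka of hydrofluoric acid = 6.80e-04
pH = 3.64

pKa = -log(6.80e-04) = 3.17. pH = pKa + log([A⁻]/[HA]) = 3.17 + log(0.57/0.19)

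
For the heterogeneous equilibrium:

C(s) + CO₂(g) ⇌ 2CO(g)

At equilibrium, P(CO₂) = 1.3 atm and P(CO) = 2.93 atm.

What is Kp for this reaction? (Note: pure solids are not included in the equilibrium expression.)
K_p = 6.604

Solid C is excluded.
Kp = P(CO)²/P(CO₂) = (2.93)²/1.3 = 8.585/1.3 = 6.604.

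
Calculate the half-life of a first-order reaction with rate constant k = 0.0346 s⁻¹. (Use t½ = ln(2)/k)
20.03 s

t½ = ln(2)/k = 0.6931/0.0346 = 20.03 s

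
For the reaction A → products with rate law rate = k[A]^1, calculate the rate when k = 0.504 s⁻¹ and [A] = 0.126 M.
0.0635 M/s

rate = k·[A]^1 = 0.504·(0.126)^1 = 0.504·0.126 = 0.0635 M/s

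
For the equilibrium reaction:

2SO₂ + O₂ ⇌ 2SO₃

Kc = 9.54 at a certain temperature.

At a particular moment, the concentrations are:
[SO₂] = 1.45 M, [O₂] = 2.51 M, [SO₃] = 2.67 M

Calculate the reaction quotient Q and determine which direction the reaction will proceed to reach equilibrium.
Q = 1.351, Q < K, reaction proceeds forward (toward products)

Q = ([SO₃]^2) / ([SO₂]^2 × [O₂])
  = ((2.67)^2) / ((1.45)^2·(2.51)) = 7.1289/5.2773 = 1.351
Since Q = 1.351 < Kc = 9.54, the reaction proceeds forward (toward products) to reach equilibrium.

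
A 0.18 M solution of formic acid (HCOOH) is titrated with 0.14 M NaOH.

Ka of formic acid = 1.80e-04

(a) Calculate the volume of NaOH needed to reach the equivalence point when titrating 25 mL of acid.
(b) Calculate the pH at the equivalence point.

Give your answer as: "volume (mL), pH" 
V = 32.1 mL, pH = 8.32

(a) At equivalence: moles acid = moles base.
moles acid = 0.18 × 0.025 = 0.0045 mol; V_NaOH = 0.0045/0.14 = 0.03214 L = 32.1 mL.
(b) At equivalence, all acid → conjugate base A⁻ at [A⁻] = 0.0045/0.05714 = 0.07875 M.
Kb = Kw/Ka = 1.0e-14/1.80e-04 = 5.556e-11; [OH⁻] = √(Kb·[A⁻]) = 2.092e-06; pOH = 5.68; pH = 14 − pOH = 8.32.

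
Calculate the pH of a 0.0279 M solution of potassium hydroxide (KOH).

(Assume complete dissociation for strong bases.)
pH = 12.45

[OH⁻] = 0.0279 M for strong base. pOH = -log[OH⁻] = 1.55, pH = 14 - pOH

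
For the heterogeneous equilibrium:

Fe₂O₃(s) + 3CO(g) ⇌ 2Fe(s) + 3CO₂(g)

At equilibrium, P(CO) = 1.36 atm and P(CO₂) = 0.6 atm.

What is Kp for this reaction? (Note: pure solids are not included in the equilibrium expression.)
K_p = 0.086

Solids (Fe₂O₃, Fe) are excluded.
Kp = P(CO₂)³/P(CO)³ = (0.6)³/(1.36)³ = 0.216/2.515 = 0.086.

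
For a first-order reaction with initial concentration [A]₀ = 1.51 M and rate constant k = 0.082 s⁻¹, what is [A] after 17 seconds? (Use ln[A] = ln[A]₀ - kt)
0.3746 M

ln[A] = ln[A]₀ - k·t = ln(1.51) - (0.082)·(17) = 0.4121 - 1.3940 = -0.9819
[A] = e^(-0.9819) = 0.3746 M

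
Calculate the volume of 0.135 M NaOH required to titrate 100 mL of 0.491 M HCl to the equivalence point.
V_{base} = 363.7 mL

At equivalence: moles acid = moles base.
moles HCl = 0.491 M × 0.1 L = 0.0491 mol
V_NaOH = 0.0491 mol ÷ 0.135 M = 0.3637 L = 363.7 mL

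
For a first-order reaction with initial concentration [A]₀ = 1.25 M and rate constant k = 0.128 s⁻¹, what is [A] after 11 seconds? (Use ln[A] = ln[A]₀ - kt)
0.3058 M

ln[A] = ln[A]₀ - k·t = ln(1.25) - (0.128)·(11) = 0.2231 - 1.4080 = -1.1849
[A] = e^(-1.1849) = 0.3058 M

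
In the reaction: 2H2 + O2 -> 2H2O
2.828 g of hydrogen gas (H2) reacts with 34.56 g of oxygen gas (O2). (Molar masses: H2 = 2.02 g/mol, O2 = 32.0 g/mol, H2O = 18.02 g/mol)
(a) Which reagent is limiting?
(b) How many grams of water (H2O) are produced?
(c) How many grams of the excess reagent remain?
(a) H2, (b) 25.23 g, (c) 12.16 g

Moles of H2 = 2.828 g ÷ 2.02 g/mol = 1.4 mol
Moles of O2 = 34.56 g ÷ 32.0 g/mol = 1.08 mol
Moles ÷ coefficient: H2: 1.4/2 = 0.7, O2: 1.08/1 = 1.08
(a) H2 has the smaller value, so H2 is the limiting reagent.
(b) Moles of H2O = 1.4 mol H2 × (2/2) = 1.4 mol; mass = 1.4 mol × 18.02 g/mol = 25.23 g
(c) O2 consumed = 1.4 × (1/2) = 0.7 mol; remaining = 1.08 − 0.7 = 0.38 mol; mass = 0.38 mol × 32.0 g/mol = 12.16 g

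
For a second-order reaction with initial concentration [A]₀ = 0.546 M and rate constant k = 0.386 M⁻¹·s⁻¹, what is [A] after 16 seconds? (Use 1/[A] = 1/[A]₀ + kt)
0.1249 M

1/[A] = 1/[A]₀ + k·t = 1/0.546 + (0.386)·(16) = 1.8315 + 6.1760 = 8.0075
[A] = 1/8.0075 = 0.1249 M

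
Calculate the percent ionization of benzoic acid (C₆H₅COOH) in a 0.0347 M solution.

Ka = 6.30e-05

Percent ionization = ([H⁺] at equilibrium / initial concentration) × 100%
Percent ionization = 4.17%

Let x = [H⁺]. Ka = x²/(C - x) ⇒ x² + (6.30e-05)x - (6.30e-05)(0.0347) = 0. x = 1.4474e-03. Percent = (1.4474e-03/0.0347) × 100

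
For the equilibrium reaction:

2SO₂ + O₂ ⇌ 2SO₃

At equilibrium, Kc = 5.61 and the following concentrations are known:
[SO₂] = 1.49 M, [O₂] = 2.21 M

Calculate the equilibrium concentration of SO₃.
[SO₃] = 5.2464 M

Kc = ([SO₃]^2) / ([SO₂]^2 × [O₂]) = 5.61
[SO₃]^2 = Kc · (reactant terms)/(other product terms) = 5.61 · 4.9064 / 1 = 27.525
[SO₃] = (27.525)^(1/2) = 5.2464 M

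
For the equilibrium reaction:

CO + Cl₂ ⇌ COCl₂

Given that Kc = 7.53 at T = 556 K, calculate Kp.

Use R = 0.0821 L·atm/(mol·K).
K_p = 0.1650

Δn = (moles gaseous products) − (moles gaseous reactants) = -1
T = 556 K; RT = 0.0821 × 556 = 45.6476
Kp = Kc·(RT)^Δn = 7.53 × (45.6476)^-1 = 7.53 × 0.021907 = 0.1650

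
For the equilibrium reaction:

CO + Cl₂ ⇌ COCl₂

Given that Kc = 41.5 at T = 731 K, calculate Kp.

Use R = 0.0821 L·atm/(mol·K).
K_p = 0.6915

Δn = (moles gaseous products) − (moles gaseous reactants) = -1
T = 731 K; RT = 0.0821 × 731 = 60.0151
Kp = Kc·(RT)^Δn = 41.5 × (60.0151)^-1 = 41.5 × 0.0166625 = 0.6915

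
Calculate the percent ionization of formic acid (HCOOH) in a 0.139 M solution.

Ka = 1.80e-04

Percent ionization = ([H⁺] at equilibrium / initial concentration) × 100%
Percent ionization = 3.53%

Let x = [H⁺]. Ka = x²/(C - x) ⇒ x² + (1.80e-04)x - (1.80e-04)(0.139) = 0. x = 4.9128e-03. Percent = (4.9128e-03/0.139) × 100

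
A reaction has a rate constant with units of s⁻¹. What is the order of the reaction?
first order (1)

For an n-th order reaction, k has units M^(1-n)·s⁻¹. Matching s⁻¹ gives 1-n = 0, so n = 1 (first order).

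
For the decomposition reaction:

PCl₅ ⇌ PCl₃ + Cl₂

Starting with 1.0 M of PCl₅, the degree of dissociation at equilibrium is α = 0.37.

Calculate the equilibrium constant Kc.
K_c = 0.2173

x = α·[A]₀ = 0.37 × 1.0 = 0.37 M dissociated.
At eq: [PCl₅] = 1.0 − 0.37 = 0.63 M; [PCl₃] = [Cl₂] = x = 0.37 M.
Kc = [PCl₃][Cl₂]/[PCl₅] = (0.37)²/0.63 = 0.2173.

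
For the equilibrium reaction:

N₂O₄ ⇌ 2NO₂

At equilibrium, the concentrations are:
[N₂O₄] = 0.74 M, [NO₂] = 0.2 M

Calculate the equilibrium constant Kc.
K_c = 0.0541

Kc = ([NO₂]^2) / ([N₂O₄])
   = ((0.2)^2) / ((0.74))
   = 0.04 / 0.74 = 0.0541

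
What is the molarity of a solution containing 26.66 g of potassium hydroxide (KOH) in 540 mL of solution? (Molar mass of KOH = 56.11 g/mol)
Moles of KOH = 26.66 g ÷ 56.11 g/mol = 0.475138 mol
Volume = 540 mL = 0.54 L
Molarity = 0.475138 mol ÷ 0.54 L = 0.8799 M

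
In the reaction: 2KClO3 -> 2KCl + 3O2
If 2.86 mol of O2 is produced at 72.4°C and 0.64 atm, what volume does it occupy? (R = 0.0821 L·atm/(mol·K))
T = 72.4°C + 273.15 = 345.55 K
V = nRT/P = (2.86 × 0.0821 × 345.55) / 0.64
V = 126.78 L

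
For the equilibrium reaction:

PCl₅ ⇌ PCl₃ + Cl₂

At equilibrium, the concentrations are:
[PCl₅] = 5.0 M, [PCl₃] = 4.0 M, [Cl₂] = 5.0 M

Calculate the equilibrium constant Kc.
K_c = 4.0000

Kc = ([PCl₃] × [Cl₂]) / ([PCl₅])
   = ((4.0)·(5.0)) / ((5.0))
   = 20 / 5 = 4.0000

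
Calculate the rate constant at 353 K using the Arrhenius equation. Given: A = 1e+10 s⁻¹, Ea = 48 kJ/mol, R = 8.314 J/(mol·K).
7.89e+02 s⁻¹

k = A·exp(-Ea/(R·T)) = 1e+10·exp(-48000/(8.314·353)) = 1e+10·exp(-16.3552) = 1e+10·7.8889e-08 = 7.89e+02 s⁻¹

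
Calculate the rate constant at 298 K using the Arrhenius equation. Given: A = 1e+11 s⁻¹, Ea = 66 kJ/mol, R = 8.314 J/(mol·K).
2.70e-01 s⁻¹

k = A·exp(-Ea/(R·T)) = 1e+11·exp(-66000/(8.314·298)) = 1e+11·exp(-26.6390) = 1e+11·2.6967e-12 = 2.70e-01 s⁻¹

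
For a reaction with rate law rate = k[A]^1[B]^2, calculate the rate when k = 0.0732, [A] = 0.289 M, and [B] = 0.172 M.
0.0006258 M/s

rate = k·[A]^1·[B]^2 = 0.0732·(0.289)^1·(0.172)^2 = 0.0732·0.289·0.029584 = 0.0006258 M/s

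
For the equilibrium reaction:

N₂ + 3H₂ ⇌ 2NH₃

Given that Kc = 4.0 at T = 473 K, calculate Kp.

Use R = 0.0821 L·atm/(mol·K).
K_p = 0.0027

Δn = (moles gaseous products) − (moles gaseous reactants) = -2
T = 473 K; RT = 0.0821 × 473 = 38.8333
Kp = Kc·(RT)^Δn = 4.0 × (38.8333)^-2 = 4.0 × 0.000663119 = 0.0027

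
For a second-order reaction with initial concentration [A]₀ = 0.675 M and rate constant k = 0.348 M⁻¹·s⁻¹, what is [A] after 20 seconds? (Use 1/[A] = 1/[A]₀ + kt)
0.1185 M

1/[A] = 1/[A]₀ + k·t = 1/0.675 + (0.348)·(20) = 1.4815 + 6.9600 = 8.4415
[A] = 1/8.4415 = 0.1185 M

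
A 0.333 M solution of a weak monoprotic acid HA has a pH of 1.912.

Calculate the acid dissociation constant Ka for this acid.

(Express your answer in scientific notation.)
K_a = 4.68e-04

[H⁺] = 10^(−pH) = 10^(−1.912) = 1.225e-02 M. For HA ⇌ H⁺ + A⁻, Ka = x²/(C − x) = (1.225e-02)²/(0.333 − 1.225e-02) = 4.68e-04.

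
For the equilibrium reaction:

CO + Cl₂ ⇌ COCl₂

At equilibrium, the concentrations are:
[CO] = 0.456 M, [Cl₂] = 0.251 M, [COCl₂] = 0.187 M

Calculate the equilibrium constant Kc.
K_c = 1.6338

Kc = ([COCl₂]) / ([CO] × [Cl₂])
   = ((0.187)) / ((0.456)·(0.251))
   = 0.187 / 0.11446 = 1.6338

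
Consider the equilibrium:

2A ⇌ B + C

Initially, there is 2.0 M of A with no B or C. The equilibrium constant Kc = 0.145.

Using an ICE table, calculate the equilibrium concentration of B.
[B] = 0.432 M

ICE: [A] = 2.0 − 2x, [B] = [C] = x.
Kc = x²/(2.0 − 2x)² = 0.145 ⇒ √Kc = x/(2.0 − 2x).
x = √0.145·2.0/(1 + 2√0.145) = 0.38079·2.0/1.7616 = 0.43233.
[B] = x = 0.432 M.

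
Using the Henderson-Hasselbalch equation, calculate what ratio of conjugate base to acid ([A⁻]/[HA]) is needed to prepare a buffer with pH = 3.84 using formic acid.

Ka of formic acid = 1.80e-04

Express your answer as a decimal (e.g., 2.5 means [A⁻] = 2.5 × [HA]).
[A⁻]/[HA] = 1.245

pKa = −log(1.80e-04) = 3.7447. pH = pKa + log([A⁻]/[HA]). 3.84 = 3.7447 + log(ratio). log(ratio) = 3.84 − 3.7447 = 0.0953. ratio = 10^(0.0953) = 1.245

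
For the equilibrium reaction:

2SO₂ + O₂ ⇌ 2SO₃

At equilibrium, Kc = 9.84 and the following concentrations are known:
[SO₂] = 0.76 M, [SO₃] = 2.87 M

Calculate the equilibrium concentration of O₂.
[O₂] = 1.4492 M

Kc = ([SO₃]^2) / ([SO₂]^2 × [O₂]) = 9.84
[O₂]^1 = (product terms)/(Kc · other reactant terms) = 8.2369 / (9.84 · 0.5776) = 1.4492
[O₂] = 1.4492 M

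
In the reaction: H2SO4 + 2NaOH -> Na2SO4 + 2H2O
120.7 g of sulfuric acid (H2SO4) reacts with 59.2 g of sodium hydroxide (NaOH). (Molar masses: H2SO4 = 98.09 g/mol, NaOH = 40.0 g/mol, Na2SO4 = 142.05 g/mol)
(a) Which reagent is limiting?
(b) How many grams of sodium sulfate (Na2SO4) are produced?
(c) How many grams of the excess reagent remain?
(a) NaOH, (b) 105.1 g, (c) 48.11 g

Moles of H2SO4 = 120.7 g ÷ 98.09 g/mol = 1.2305 mol
Moles of NaOH = 59.2 g ÷ 40.0 g/mol = 1.48 mol
Moles ÷ coefficient: H2SO4: 1.2305/1 = 1.231, NaOH: 1.48/2 = 0.74
(a) NaOH has the smaller value, so NaOH is the limiting reagent.
(b) Moles of Na2SO4 = 1.48 mol NaOH × (1/2) = 0.74 mol; mass = 0.74 mol × 142.05 g/mol = 105.1 g
(c) H2SO4 consumed = 1.48 × (1/2) = 0.74 mol; remaining = 1.2305 − 0.74 = 0.490503 mol; mass = 0.490503 mol × 98.09 g/mol = 48.11 g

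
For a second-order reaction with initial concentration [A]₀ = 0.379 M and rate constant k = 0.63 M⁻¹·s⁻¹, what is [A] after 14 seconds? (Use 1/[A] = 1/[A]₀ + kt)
0.0873 M

1/[A] = 1/[A]₀ + k·t = 1/0.379 + (0.63)·(14) = 2.6385 + 8.8200 = 11.4585
[A] = 1/11.4585 = 0.0873 M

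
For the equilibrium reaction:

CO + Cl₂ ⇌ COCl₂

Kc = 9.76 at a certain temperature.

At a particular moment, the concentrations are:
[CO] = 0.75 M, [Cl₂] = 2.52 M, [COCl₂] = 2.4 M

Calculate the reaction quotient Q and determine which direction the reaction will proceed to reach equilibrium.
Q = 1.270, Q < K, reaction proceeds forward (toward products)

Q = ([COCl₂]) / ([CO] × [Cl₂])
  = ((2.4)) / ((0.75)·(2.52)) = 2.4/1.89 = 1.27
Since Q = 1.27 < Kc = 9.76, the reaction proceeds forward (toward products) to reach equilibrium.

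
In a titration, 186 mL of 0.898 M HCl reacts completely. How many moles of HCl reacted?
Moles = Molarity × Volume (L)
Moles = 0.898 M × 0.186 L = 0.167 mol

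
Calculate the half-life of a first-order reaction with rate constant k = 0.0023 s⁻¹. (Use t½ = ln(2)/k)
301.37 s

t½ = ln(2)/k = 0.6931/0.0023 = 301.37 s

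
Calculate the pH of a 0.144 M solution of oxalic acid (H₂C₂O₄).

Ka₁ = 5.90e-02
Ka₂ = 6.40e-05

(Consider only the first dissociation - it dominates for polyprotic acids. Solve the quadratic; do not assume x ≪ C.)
pH = 1.17

x² + Ka₁·x − Ka₁·C = 0 with Ka₁ = 5.90e-02, C = 0.144.
x = (−Ka₁ + √(Ka₁² + 4·Ka₁·C))/2 = 6.7279e-02 M, so pH = 1.17.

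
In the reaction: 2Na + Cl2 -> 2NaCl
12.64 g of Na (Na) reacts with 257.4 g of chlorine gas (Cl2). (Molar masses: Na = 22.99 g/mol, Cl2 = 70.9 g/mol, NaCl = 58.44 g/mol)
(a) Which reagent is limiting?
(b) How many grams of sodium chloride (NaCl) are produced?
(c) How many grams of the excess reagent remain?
(a) Na, (b) 32.13 g, (c) 237.9 g

Moles of Na = 12.64 g ÷ 22.99 g/mol = 0.549804 mol
Moles of Cl2 = 257.4 g ÷ 70.9 g/mol = 3.63047 mol
Moles ÷ coefficient: Na: 0.549804/2 = 0.2749, Cl2: 3.63047/1 = 3.63
(a) Na has the smaller value, so Na is the limiting reagent.
(b) Moles of NaCl = 0.549804 mol Na × (2/2) = 0.549804 mol; mass = 0.549804 mol × 58.44 g/mol = 32.13 g
(c) Cl2 consumed = 0.549804 × (1/2) = 0.274902 mol; remaining = 3.63047 − 0.274902 = 3.35556 mol; mass = 3.35556 mol × 70.9 g/mol = 237.9 g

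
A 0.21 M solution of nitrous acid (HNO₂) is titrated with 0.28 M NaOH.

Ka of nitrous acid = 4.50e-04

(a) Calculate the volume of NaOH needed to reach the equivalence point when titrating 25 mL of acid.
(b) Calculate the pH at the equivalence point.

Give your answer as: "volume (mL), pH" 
V = 18.8 mL, pH = 8.21

(a) At equivalence: moles acid = moles base.
moles acid = 0.21 × 0.025 = 0.00525 mol; V_NaOH = 0.00525/0.28 = 0.01875 L = 18.8 mL.
(b) At equivalence, all acid → conjugate base A⁻ at [A⁻] = 0.00525/0.04375 = 0.12 M.
Kb = Kw/Ka = 1.0e-14/4.50e-04 = 2.222e-11; [OH⁻] = √(Kb·[A⁻]) = 1.633e-06; pOH = 5.79; pH = 14 − pOH = 8.21.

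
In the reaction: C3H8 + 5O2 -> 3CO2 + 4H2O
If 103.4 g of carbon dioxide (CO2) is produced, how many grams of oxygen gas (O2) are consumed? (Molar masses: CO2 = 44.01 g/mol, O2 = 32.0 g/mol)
Moles of CO2 = 103.4 g ÷ 44.01 g/mol = 2.34947 mol
Mole ratio: 5 mol O2 / 3 mol CO2
Moles of O2 = 2.34947 × (5/3) = 3.91578 mol
Mass of O2 = 3.91578 mol × 32.0 g/mol = 125.3 g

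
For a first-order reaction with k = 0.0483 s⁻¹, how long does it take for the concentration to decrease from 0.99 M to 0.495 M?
14.35 s

From ln[A] = ln[A]₀ - k·t: t = ln([A]₀/[A])/k = ln(0.99/0.495)/0.0483 = ln(2.0000)/0.0483 = 0.6931/0.0483 = 14.35 s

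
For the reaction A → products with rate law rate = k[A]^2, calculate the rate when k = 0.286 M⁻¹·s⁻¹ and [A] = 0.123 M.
0.004327 M/s

rate = k·[A]^2 = 0.286·(0.123)^2 = 0.286·0.015129 = 0.004327 M/s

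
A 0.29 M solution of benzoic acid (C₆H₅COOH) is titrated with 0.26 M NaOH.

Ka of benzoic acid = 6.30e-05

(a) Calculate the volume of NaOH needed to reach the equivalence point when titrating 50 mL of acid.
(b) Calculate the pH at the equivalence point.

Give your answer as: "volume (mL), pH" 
V = 55.8 mL, pH = 8.67

(a) At equivalence: moles acid = moles base.
moles acid = 0.29 × 0.05 = 0.0145 mol; V_NaOH = 0.0145/0.26 = 0.05577 L = 55.8 mL.
(b) At equivalence, all acid → conjugate base A⁻ at [A⁻] = 0.0145/0.1058 = 0.1371 M.
Kb = Kw/Ka = 1.0e-14/6.30e-05 = 1.587e-10; [OH⁻] = √(Kb·[A⁻]) = 4.665e-06; pOH = 5.33; pH = 14 − pOH = 8.67.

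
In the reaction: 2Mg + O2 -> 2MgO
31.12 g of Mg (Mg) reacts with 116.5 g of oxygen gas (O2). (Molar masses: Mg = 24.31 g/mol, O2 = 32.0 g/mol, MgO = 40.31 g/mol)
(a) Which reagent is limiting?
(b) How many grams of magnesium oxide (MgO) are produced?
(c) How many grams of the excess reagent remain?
(a) Mg, (b) 51.6 g, (c) 96.02 g

Moles of Mg = 31.12 g ÷ 24.31 g/mol = 1.28013 mol
Moles of O2 = 116.5 g ÷ 32.0 g/mol = 3.64062 mol
Moles ÷ coefficient: Mg: 1.28013/2 = 0.6401, O2: 3.64062/1 = 3.641
(a) Mg has the smaller value, so Mg is the limiting reagent.
(b) Moles of MgO = 1.28013 mol Mg × (2/2) = 1.28013 mol; mass = 1.28013 mol × 40.31 g/mol = 51.6 g
(c) O2 consumed = 1.28013 × (1/2) = 0.640066 mol; remaining = 3.64062 − 0.640066 = 3.00056 mol; mass = 3.00056 mol × 32.0 g/mol = 96.02 g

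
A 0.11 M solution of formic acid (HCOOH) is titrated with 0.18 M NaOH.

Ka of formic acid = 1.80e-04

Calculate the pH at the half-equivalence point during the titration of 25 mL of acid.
pH = pKa = 3.74

At the half-equivalence point, [HA] = [A⁻], so by Henderson–Hasselbalch pH = pKa + log(1) = pKa.
pKa = −log(1.80e-04) = 3.74.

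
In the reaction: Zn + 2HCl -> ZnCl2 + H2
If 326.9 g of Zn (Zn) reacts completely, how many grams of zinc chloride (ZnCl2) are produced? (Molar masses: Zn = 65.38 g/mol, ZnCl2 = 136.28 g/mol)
Moles of Zn = 326.9 g ÷ 65.38 g/mol = 5 mol
Mole ratio: 1 mol ZnCl2 / 1 mol Zn
Moles of ZnCl2 = 5 × (1/1) = 5 mol
Mass of ZnCl2 = 5 mol × 136.28 g/mol = 681.4 g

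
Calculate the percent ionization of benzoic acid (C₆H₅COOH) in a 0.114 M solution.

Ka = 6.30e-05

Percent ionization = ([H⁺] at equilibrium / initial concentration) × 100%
Percent ionization = 2.32%

Let x = [H⁺]. Ka = x²/(C - x) ⇒ x² + (6.30e-05)x - (6.30e-05)(0.114) = 0. x = 2.6486e-03. Percent = (2.6486e-03/0.114) × 100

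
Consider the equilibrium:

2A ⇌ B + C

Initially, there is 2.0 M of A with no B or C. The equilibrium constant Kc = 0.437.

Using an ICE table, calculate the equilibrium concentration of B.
[B] = 0.569 M

ICE: [A] = 2.0 − 2x, [B] = [C] = x.
Kc = x²/(2.0 − 2x)² = 0.437 ⇒ √Kc = x/(2.0 − 2x).
x = √0.437·2.0/(1 + 2√0.437) = 0.66106·2.0/2.3221 = 0.56936.
[B] = x = 0.569 M.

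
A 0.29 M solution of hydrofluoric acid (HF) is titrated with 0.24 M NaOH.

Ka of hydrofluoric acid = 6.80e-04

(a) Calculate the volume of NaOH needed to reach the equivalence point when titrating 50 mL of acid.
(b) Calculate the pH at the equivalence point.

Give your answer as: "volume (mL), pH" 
V = 60.4 mL, pH = 8.14

(a) At equivalence: moles acid = moles base.
moles acid = 0.29 × 0.05 = 0.0145 mol; V_NaOH = 0.0145/0.24 = 0.06042 L = 60.4 mL.
(b) At equivalence, all acid → conjugate base A⁻ at [A⁻] = 0.0145/0.1104 = 0.1313 M.
Kb = Kw/Ka = 1.0e-14/6.80e-04 = 1.471e-11; [OH⁻] = √(Kb·[A⁻]) = 1.390e-06; pOH = 5.86; pH = 14 − pOH = 8.14.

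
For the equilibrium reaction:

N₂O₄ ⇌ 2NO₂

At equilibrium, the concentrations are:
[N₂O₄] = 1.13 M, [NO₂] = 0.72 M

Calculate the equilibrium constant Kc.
K_c = 0.4588

Kc = ([NO₂]^2) / ([N₂O₄])
   = ((0.72)^2) / ((1.13))
   = 0.5184 / 1.13 = 0.4588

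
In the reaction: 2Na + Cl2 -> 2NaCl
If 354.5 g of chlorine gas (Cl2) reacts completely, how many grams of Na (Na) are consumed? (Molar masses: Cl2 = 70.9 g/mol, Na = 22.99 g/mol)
Moles of Cl2 = 354.5 g ÷ 70.9 g/mol = 5 mol
Mole ratio: 2 mol Na / 1 mol Cl2
Moles of Na = 5 × (2/1) = 10 mol
Mass of Na = 10 mol × 22.99 g/mol = 229.9 g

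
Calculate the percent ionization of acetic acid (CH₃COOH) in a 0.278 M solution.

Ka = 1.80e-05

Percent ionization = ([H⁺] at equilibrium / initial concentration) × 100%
Percent ionization = 0.801%

Let x = [H⁺]. Ka = x²/(C - x) ⇒ x² + (1.80e-05)x - (1.80e-05)(0.278) = 0. x = 2.2280e-03. Percent = (2.2280e-03/0.278) × 100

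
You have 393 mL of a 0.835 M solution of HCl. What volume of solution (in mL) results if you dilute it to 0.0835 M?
Using M₁V₁ = M₂V₂:
0.835 × 393 = 0.0835 × V₂
V₂ = (0.835 × 393) / 0.0835 = 3930 mL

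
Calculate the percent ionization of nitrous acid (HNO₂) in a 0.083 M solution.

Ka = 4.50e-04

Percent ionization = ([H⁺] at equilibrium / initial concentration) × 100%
Percent ionization = 7.1%

Let x = [H⁺]. Ka = x²/(C - x) ⇒ x² + (4.50e-04)x - (4.50e-04)(0.083) = 0. x = 5.8906e-03. Percent = (5.8906e-03/0.083) × 100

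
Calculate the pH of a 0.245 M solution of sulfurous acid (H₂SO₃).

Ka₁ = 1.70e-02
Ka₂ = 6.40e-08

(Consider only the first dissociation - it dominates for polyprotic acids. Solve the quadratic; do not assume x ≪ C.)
pH = 1.25

x² + Ka₁·x − Ka₁·C = 0 with Ka₁ = 1.70e-02, C = 0.245.
x = (−Ka₁ + √(Ka₁² + 4·Ka₁·C))/2 = 5.6594e-02 M, so pH = 1.25.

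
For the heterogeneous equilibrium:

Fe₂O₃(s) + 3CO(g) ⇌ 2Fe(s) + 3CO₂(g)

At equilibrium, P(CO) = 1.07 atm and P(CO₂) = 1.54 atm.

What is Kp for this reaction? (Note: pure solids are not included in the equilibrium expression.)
K_p = 2.981

Solids (Fe₂O₃, Fe) are excluded.
Kp = P(CO₂)³/P(CO)³ = (1.54)³/(1.07)³ = 3.652/1.225 = 2.981.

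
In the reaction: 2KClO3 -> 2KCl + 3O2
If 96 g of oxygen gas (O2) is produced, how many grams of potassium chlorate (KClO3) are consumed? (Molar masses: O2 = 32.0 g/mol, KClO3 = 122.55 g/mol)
Moles of O2 = 96 g ÷ 32.0 g/mol = 3 mol
Mole ratio: 2 mol KClO3 / 3 mol O2
Moles of KClO3 = 3 × (2/3) = 2 mol
Mass of KClO3 = 2 mol × 122.55 g/mol = 245.1 g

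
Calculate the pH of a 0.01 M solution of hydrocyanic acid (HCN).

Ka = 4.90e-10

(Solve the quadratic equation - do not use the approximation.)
pH = 5.65

x² + Ka×x - Ka×C = 0. Using quadratic formula: [H⁺] = 2.2133e-06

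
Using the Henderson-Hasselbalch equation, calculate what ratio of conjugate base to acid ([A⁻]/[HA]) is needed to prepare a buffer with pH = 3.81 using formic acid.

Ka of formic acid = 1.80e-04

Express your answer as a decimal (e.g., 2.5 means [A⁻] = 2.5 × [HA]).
[A⁻]/[HA] = 1.162

pKa = −log(1.80e-04) = 3.7447. pH = pKa + log([A⁻]/[HA]). 3.81 = 3.7447 + log(ratio). log(ratio) = 3.81 − 3.7447 = 0.0653. ratio = 10^(0.0653) = 1.162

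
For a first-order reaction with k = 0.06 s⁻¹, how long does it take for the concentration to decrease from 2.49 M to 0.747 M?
20.07 s

From ln[A] = ln[A]₀ - k·t: t = ln([A]₀/[A])/k = ln(2.49/0.747)/0.06 = ln(3.3333)/0.06 = 1.2040/0.06 = 20.07 s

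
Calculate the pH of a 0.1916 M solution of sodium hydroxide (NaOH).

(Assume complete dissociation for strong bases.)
pH = 13.28

[OH⁻] = 0.1916 M for strong base. pOH = -log[OH⁻] = 0.72, pH = 14 - pOH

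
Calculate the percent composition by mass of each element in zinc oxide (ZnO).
Zn: 80.34%, O: 19.66%

Molar mass of ZnO = 81.38 g/mol
% Zn = (1 × 65.38) / 81.38 × 100% = 65.38 / 81.38 × 100% = 80.34%
% O = (1 × 16.0) / 81.38 × 100% = 16 / 81.38 × 100% = 19.66%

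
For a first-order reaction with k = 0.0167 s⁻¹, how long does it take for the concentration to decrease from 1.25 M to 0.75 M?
30.59 s

From ln[A] = ln[A]₀ - k·t: t = ln([A]₀/[A])/k = ln(1.25/0.75)/0.0167 = ln(1.6667)/0.0167 = 0.5108/0.0167 = 30.59 s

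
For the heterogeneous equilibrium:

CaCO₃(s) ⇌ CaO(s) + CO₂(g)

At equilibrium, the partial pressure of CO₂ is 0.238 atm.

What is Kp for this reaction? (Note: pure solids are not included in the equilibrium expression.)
K_p = 0.238

Solids (CaCO₃, CaO) have activity 1 and are excluded.
Kp = P(CO₂) = 0.238.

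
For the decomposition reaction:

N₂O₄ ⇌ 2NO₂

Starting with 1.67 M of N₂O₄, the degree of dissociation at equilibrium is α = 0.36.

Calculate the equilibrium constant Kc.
K_c = 1.3527

x = α·[A]₀ = 0.36 × 1.67 = 0.6012 M dissociated.
At eq: [N₂O₄] = 1.67 − 0.6012 = 1.069 M; [NO₂] = 2x = 1.202 M.
Kc = [NO₂]²/[N₂O₄] = (1.202)²/1.069 = 1.353.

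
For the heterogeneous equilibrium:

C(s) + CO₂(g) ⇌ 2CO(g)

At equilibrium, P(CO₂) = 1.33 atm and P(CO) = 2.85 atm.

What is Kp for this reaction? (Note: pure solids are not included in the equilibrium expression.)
K_p = 6.107

Solid C is excluded.
Kp = P(CO)²/P(CO₂) = (2.85)²/1.33 = 8.123/1.33 = 6.107.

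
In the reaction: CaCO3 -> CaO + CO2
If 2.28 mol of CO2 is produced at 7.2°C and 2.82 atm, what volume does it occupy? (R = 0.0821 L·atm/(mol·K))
T = 7.2°C + 273.15 = 280.35 K
V = nRT/P = (2.28 × 0.0821 × 280.35) / 2.82
V = 18.61 L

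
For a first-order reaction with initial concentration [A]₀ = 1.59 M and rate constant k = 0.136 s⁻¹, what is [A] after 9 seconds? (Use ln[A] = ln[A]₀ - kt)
0.4675 M

ln[A] = ln[A]₀ - k·t = ln(1.59) - (0.136)·(9) = 0.4637 - 1.2240 = -0.7603
[A] = e^(-0.7603) = 0.4675 M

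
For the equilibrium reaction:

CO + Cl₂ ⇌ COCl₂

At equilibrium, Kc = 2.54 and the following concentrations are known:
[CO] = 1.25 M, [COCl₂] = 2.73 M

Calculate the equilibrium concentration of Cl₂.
[Cl₂] = 0.8598 M

Kc = ([COCl₂]) / ([CO] × [Cl₂]) = 2.54
[Cl₂]^1 = (product terms)/(Kc · other reactant terms) = 2.73 / (2.54 · 1.25) = 0.85984
[Cl₂] = 0.8598 M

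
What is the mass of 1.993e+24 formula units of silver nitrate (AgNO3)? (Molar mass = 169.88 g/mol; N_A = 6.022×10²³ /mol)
Moles = 1.993e+24 ÷ 6.022×10²³ = 3.30953 mol
Mass = 3.30953 mol × 169.88 g/mol = 562.2 g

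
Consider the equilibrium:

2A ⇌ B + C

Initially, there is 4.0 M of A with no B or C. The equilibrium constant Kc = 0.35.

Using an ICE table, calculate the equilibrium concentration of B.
[B] = 1.084 M

ICE: [A] = 4.0 − 2x, [B] = [C] = x.
Kc = x²/(4.0 − 2x)² = 0.35 ⇒ √Kc = x/(4.0 − 2x).
x = √0.35·4.0/(1 + 2√0.35) = 0.59161·4.0/2.1832 = 1.0839.
[B] = x = 1.084 M.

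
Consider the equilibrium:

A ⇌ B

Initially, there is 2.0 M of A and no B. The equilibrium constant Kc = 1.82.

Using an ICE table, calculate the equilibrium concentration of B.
[B] = 1.291 M

ICE: [A] = 2.0 − x, [B] = x.
Kc = x/(2.0 − x) = 1.82 ⇒ x = 1.82·2.0/(1 + 1.82) = 3.64/2.82 = 1.291.
[B] = x = 1.291 M.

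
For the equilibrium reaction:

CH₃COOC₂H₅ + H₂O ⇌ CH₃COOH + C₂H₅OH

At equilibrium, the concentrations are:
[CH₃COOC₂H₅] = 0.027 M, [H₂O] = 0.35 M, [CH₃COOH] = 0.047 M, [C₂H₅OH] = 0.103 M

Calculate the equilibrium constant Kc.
K_c = 0.5123

Kc = ([CH₃COOH] × [C₂H₅OH]) / ([CH₃COOC₂H₅] × [H₂O])
   = ((0.047)·(0.103)) / ((0.027)·(0.35))
   = 0.004841 / 0.00945 = 0.5123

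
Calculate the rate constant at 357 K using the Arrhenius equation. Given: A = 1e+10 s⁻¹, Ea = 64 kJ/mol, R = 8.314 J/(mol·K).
4.32e+00 s⁻¹

k = A·exp(-Ea/(R·T)) = 1e+10·exp(-64000/(8.314·357)) = 1e+10·exp(-21.5626) = 1e+10·4.3198e-10 = 4.32e+00 s⁻¹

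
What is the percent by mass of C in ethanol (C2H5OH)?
Mass of C in formula = 12.01 × 2 = 24.02 g/mol
Molar mass = 46.07 g/mol
% C = (24.02/46.07) × 100% = 52.14%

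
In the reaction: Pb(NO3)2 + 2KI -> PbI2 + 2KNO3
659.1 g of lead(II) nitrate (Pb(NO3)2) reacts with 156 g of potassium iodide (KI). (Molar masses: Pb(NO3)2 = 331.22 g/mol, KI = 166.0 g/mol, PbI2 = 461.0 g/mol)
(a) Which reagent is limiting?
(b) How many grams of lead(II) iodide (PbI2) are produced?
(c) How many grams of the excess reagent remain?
(a) KI, (b) 216.6 g, (c) 503.5 g

Moles of Pb(NO3)2 = 659.1 g ÷ 331.22 g/mol = 1.98992 mol
Moles of KI = 156 g ÷ 166.0 g/mol = 0.939759 mol
Moles ÷ coefficient: Pb(NO3)2: 1.98992/1 = 1.99, KI: 0.939759/2 = 0.4699
(a) KI has the smaller value, so KI is the limiting reagent.
(b) Moles of PbI2 = 0.939759 mol KI × (1/2) = 0.46988 mol; mass = 0.46988 mol × 461.0 g/mol = 216.6 g
(c) Pb(NO3)2 consumed = 0.939759 × (1/2) = 0.46988 mol; remaining = 1.98992 − 0.46988 = 1.52004 mol; mass = 1.52004 mol × 331.22 g/mol = 503.5 g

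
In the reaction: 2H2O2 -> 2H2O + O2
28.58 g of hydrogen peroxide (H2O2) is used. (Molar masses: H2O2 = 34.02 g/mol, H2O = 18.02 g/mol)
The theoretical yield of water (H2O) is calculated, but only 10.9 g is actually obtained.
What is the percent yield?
Moles of H2O2 = 28.58 g ÷ 34.02 g/mol = 0.840094 mol
Mole ratio: 2 mol H2O / 2 mol H2O2
Moles of H2O = 0.840094 × (2/2) = 0.840094 mol
Theoretical yield = 0.840094 mol × 18.02 g/mol = 15.138 g
Actual yield = 10.9 g
Percent yield = (10.9 / 15.138) × 100% = 72.0%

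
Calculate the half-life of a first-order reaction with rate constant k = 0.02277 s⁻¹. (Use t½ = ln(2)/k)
30.44 s

t½ = ln(2)/k = 0.6931/0.02277 = 30.44 s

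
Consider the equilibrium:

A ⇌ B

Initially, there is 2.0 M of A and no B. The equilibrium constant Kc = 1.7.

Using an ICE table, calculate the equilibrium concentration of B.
[B] = 1.259 M

ICE: [A] = 2.0 − x, [B] = x.
Kc = x/(2.0 − x) = 1.7 ⇒ x = 1.7·2.0/(1 + 1.7) = 3.4/2.7 = 1.259.
[B] = x = 1.259 M.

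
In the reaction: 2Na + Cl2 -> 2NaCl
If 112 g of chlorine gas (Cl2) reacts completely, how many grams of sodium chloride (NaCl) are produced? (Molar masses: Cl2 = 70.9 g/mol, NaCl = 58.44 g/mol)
Moles of Cl2 = 112 g ÷ 70.9 g/mol = 1.57969 mol
Mole ratio: 2 mol NaCl / 1 mol Cl2
Moles of NaCl = 1.57969 × (2/1) = 3.15938 mol
Mass of NaCl = 3.15938 mol × 58.44 g/mol = 184.6 g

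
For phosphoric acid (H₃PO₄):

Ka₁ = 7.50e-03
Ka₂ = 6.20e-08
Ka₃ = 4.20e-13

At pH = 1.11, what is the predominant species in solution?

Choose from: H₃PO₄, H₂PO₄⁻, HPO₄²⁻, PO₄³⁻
H₃PO₄

pKa1 = 2.12, pKa2 = 7.21, pKa3 = 12.38. Each pKa is the crossover between adjacent species; pH = 1.11 lies in the region where H₃PO₄ predominates.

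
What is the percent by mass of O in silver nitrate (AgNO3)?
Mass of O in formula = 16.0 × 3 = 48 g/mol
Molar mass = 169.88 g/mol
% O = (48/169.88) × 100% = 28.26%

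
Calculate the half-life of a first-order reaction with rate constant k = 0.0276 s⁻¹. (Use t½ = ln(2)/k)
25.11 s

t½ = ln(2)/k = 0.6931/0.0276 = 25.11 s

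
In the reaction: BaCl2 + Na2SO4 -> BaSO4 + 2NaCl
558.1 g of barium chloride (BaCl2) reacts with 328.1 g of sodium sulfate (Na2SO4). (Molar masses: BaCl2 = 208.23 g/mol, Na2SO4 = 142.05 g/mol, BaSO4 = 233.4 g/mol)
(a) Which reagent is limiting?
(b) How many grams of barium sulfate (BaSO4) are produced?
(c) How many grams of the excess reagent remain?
(a) Na2SO4, (b) 539.1 g, (c) 77.14 g

Moles of BaCl2 = 558.1 g ÷ 208.23 g/mol = 2.68021 mol
Moles of Na2SO4 = 328.1 g ÷ 142.05 g/mol = 2.30975 mol
Moles ÷ coefficient: BaCl2: 2.68021/1 = 2.68, Na2SO4: 2.30975/1 = 2.31
(a) Na2SO4 has the smaller value, so Na2SO4 is the limiting reagent.
(b) Moles of BaSO4 = 2.30975 mol Na2SO4 × (1/1) = 2.30975 mol; mass = 2.30975 mol × 233.4 g/mol = 539.1 g
(c) BaCl2 consumed = 2.30975 × (1/1) = 2.30975 mol; remaining = 2.68021 − 2.30975 = 0.370459 mol; mass = 0.370459 mol × 208.23 g/mol = 77.14 g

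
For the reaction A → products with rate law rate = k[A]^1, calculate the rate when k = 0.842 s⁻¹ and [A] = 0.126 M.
0.1061 M/s

rate = k·[A]^1 = 0.842·(0.126)^1 = 0.842·0.126 = 0.1061 M/s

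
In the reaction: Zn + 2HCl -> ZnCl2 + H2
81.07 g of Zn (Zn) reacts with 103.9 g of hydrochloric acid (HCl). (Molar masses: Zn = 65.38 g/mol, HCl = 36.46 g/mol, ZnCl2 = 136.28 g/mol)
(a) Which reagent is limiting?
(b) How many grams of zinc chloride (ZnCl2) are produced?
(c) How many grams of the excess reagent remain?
(a) Zn, (b) 169 g, (c) 13.48 g

Moles of Zn = 81.07 g ÷ 65.38 g/mol = 1.23998 mol
Moles of HCl = 103.9 g ÷ 36.46 g/mol = 2.8497 mol
Moles ÷ coefficient: Zn: 1.23998/1 = 1.24, HCl: 2.8497/2 = 1.425
(a) Zn has the smaller value, so Zn is the limiting reagent.
(b) Moles of ZnCl2 = 1.23998 mol Zn × (1/1) = 1.23998 mol; mass = 1.23998 mol × 136.28 g/mol = 169 g
(c) HCl consumed = 1.23998 × (2/1) = 2.47996 mol; remaining = 2.8497 − 2.47996 = 0.369735 mol; mass = 0.369735 mol × 36.46 g/mol = 13.48 g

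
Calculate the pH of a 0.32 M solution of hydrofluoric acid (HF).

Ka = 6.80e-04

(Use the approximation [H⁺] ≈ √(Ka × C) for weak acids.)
pH = 1.83

[H⁺] = √(Ka × C) = √(6.80e-04 × 0.32) = 1.4751e-02. pH = -log(1.4751e-02)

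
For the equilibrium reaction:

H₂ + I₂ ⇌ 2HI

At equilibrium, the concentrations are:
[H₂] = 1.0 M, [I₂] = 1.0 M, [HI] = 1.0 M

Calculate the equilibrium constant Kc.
K_c = 1.0000

Kc = ([HI]^2) / ([H₂] × [I₂])
   = ((1.0)^2) / ((1.0)·(1.0))
   = 1 / 1 = 1.0000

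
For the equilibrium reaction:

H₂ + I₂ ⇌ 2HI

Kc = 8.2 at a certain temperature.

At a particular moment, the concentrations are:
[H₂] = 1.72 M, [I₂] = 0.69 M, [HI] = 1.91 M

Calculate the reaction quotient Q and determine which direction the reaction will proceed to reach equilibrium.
Q = 3.074, Q < K, reaction proceeds forward (toward products)

Q = ([HI]^2) / ([H₂] × [I₂])
  = ((1.91)^2) / ((1.72)·(0.69)) = 3.6481/1.1868 = 3.074
Since Q = 3.074 < Kc = 8.2, the reaction proceeds forward (toward products) to reach equilibrium.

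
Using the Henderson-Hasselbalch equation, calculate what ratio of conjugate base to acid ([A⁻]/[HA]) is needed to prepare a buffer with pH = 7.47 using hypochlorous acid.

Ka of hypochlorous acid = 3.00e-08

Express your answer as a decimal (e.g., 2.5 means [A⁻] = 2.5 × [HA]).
[A⁻]/[HA] = 0.885

pKa = −log(3.00e-08) = 7.5229. pH = pKa + log([A⁻]/[HA]). 7.47 = 7.5229 + log(ratio). log(ratio) = 7.47 − 7.5229 = -0.0529. ratio = 10^(-0.0529) = 0.885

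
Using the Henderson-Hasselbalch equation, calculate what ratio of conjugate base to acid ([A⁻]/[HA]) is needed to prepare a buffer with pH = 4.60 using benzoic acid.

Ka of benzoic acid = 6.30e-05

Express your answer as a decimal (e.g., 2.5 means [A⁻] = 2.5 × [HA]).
[A⁻]/[HA] = 2.508

pKa = −log(6.30e-05) = 4.2007. pH = pKa + log([A⁻]/[HA]). 4.60 = 4.2007 + log(ratio). log(ratio) = 4.60 − 4.2007 = 0.3993. ratio = 10^(0.3993) = 2.508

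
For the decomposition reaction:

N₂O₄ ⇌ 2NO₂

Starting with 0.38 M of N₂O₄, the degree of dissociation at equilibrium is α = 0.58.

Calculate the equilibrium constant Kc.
K_c = 1.2174

x = α·[A]₀ = 0.58 × 0.38 = 0.2204 M dissociated.
At eq: [N₂O₄] = 0.38 − 0.2204 = 0.1596 M; [NO₂] = 2x = 0.4408 M.
Kc = [NO₂]²/[N₂O₄] = (0.4408)²/0.1596 = 1.217.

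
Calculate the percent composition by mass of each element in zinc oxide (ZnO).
Zn: 80.34%, O: 19.66%

Molar mass of ZnO = 81.38 g/mol
% Zn = (1 × 65.38) / 81.38 × 100% = 65.38 / 81.38 × 100% = 80.34%
% O = (1 × 16.0) / 81.38 × 100% = 16 / 81.38 × 100% = 19.66%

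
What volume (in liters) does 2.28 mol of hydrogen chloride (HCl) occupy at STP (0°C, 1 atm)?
At STP, 1 mol of gas occupies 22.4 L
Volume = 2.28 mol × 22.4 L/mol = 51.07 L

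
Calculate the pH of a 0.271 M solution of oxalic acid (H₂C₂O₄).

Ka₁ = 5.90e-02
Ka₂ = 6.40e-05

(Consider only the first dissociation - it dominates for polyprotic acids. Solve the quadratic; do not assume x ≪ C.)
pH = 1.00

x² + Ka₁·x − Ka₁·C = 0 with Ka₁ = 5.90e-02, C = 0.271.
x = (−Ka₁ + √(Ka₁² + 4·Ka₁·C))/2 = 1.0034e-01 M, so pH = 1.00.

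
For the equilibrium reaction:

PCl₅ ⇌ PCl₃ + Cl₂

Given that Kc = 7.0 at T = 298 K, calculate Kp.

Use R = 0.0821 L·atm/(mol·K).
K_p = 171.2606

Δn = (moles gaseous products) − (moles gaseous reactants) = 1
T = 298 K; RT = 0.0821 × 298 = 24.4658
Kp = Kc·(RT)^Δn = 7.0 × (24.4658)^1 = 7.0 × 24.4658 = 171.2606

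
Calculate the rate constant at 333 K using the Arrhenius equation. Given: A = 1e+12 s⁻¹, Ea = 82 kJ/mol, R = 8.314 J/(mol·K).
1.37e-01 s⁻¹

k = A·exp(-Ea/(R·T)) = 1e+12·exp(-82000/(8.314·333)) = 1e+12·exp(-29.6183) = 1e+12·1.3707e-13 = 1.37e-01 s⁻¹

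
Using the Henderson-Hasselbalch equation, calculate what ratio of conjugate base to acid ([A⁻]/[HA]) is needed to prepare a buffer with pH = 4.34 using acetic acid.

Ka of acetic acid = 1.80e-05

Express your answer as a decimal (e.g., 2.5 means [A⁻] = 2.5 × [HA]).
[A⁻]/[HA] = 0.394

pKa = −log(1.80e-05) = 4.7447. pH = pKa + log([A⁻]/[HA]). 4.34 = 4.7447 + log(ratio). log(ratio) = 4.34 − 4.7447 = -0.4047. ratio = 10^(-0.4047) = 0.394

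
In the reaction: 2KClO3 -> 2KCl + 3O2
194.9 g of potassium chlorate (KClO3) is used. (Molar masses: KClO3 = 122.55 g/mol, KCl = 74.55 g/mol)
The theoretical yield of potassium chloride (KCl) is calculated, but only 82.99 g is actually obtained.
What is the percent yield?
Moles of KClO3 = 194.9 g ÷ 122.55 g/mol = 1.59037 mol
Mole ratio: 2 mol KCl / 2 mol KClO3
Moles of KCl = 1.59037 × (2/2) = 1.59037 mol
Theoretical yield = 1.59037 mol × 74.55 g/mol = 118.56 g
Actual yield = 82.99 g
Percent yield = (82.99 / 118.56) × 100% = 70.0%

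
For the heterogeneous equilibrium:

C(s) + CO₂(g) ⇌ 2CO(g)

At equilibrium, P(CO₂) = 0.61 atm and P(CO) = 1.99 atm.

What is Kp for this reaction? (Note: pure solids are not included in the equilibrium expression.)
K_p = 6.492

Solid C is excluded.
Kp = P(CO)²/P(CO₂) = (1.99)²/0.61 = 3.96/0.61 = 6.492.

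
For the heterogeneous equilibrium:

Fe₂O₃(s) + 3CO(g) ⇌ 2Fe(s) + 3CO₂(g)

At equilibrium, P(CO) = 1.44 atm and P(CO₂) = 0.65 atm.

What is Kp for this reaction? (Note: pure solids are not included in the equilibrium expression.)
K_p = 0.092

Solids (Fe₂O₃, Fe) are excluded.
Kp = P(CO₂)³/P(CO)³ = (0.65)³/(1.44)³ = 0.2746/2.986 = 0.092.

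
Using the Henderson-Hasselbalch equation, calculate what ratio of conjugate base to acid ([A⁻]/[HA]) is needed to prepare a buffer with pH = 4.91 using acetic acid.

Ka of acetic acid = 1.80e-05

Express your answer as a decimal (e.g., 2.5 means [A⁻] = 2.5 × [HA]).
[A⁻]/[HA] = 1.463

pKa = −log(1.80e-05) = 4.7447. pH = pKa + log([A⁻]/[HA]). 4.91 = 4.7447 + log(ratio). log(ratio) = 4.91 − 4.7447 = 0.1653. ratio = 10^(0.1653) = 1.463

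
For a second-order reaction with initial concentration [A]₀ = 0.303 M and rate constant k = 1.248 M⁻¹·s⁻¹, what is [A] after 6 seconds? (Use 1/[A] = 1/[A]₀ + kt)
0.0927 M

1/[A] = 1/[A]₀ + k·t = 1/0.303 + (1.248)·(6) = 3.3003 + 7.4880 = 10.7883
[A] = 1/10.7883 = 0.0927 M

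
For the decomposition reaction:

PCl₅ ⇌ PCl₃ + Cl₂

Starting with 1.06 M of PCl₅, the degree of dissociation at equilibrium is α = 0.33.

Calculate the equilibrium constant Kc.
K_c = 0.1723

x = α·[A]₀ = 0.33 × 1.06 = 0.3498 M dissociated.
At eq: [PCl₅] = 1.06 − 0.3498 = 0.7102 M; [PCl₃] = [Cl₂] = x = 0.3498 M.
Kc = [PCl₃][Cl₂]/[PCl₅] = (0.3498)²/0.7102 = 0.1723.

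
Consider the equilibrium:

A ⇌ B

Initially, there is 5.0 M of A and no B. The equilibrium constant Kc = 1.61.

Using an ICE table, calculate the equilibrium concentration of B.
[B] = 3.084 M

ICE: [A] = 5.0 − x, [B] = x.
Kc = x/(5.0 − x) = 1.61 ⇒ x = 1.61·5.0/(1 + 1.61) = 8.05/2.61 = 3.084.
[B] = x = 3.084 M.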